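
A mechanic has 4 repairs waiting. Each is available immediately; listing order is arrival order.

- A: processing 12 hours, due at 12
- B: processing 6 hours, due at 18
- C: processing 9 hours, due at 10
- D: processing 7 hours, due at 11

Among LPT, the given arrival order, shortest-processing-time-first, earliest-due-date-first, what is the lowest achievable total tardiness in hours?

36

LPT (decreasing processing time): A C D B.
A: 0→12, due 12, tardiness 0
C: 12→21, due 10, tardiness 11
D: 21→28, due 11, tardiness 17
B: 28→34, due 18, tardiness 16
Sum = 0+11+17+16 = 44.
FIFO (arrival order): A B C D.
A: 0→12, due 12, tardiness 0
B: 12→18, due 18, tardiness 0
C: 18→27, due 10, tardiness 17
D: 27→34, due 11, tardiness 23
Sum = 0+0+17+23 = 40.
SPT (increasing processing time): B D C A.
B: 0→6, due 18, tardiness 0
D: 6→13, due 11, tardiness 2
C: 13→22, due 10, tardiness 12
A: 22→34, due 12, tardiness 22
Sum = 0+2+12+22 = 36.
EDD (increasing due date): C D A B.
C: 0→9, due 10, tardiness 0
D: 9→16, due 11, tardiness 5
A: 16→28, due 12, tardiness 16
B: 28→34, due 18, tardiness 16
Sum = 0+5+16+16 = 37.
LPT 44, FIFO 40, SPT 36, EDD 37 → minimum 36.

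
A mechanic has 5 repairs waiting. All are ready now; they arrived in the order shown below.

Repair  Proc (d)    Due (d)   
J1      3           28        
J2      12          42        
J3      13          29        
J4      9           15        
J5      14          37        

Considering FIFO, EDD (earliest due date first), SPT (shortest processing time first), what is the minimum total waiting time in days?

FIFO (arrival order): J1 J2 J3 J4 J5.
J1: waits 0, runs 0→3
J2: waits 3, runs 3→15
J3: waits 15, runs 15→28
J4: waits 28, runs 28→37
J5: waits 37, runs 37→51
Sum = 0+3+15+28+37 = 83.
EDD (increasing due date): J4 J1 J3 J5 J2.
J4: waits 0, runs 0→9
J1: waits 9, runs 9→12
J3: waits 12, runs 12→25
J5: waits 25, runs 25→39
J2: waits 39, runs 39→51
Sum = 0+9+12+25+39 = 85.
SPT (increasing processing time): J1 J4 J2 J3 J5.
J1: waits 0, runs 0→3
J4: waits 3, runs 3→12
J2: waits 12, runs 12→24
J3: waits 24, runs 24→37
J5: waits 37, runs 37→51
Sum = 0+3+12+24+37 = 76.
FIFO 83, EDD 85, SPT 76 → minimum 76.

76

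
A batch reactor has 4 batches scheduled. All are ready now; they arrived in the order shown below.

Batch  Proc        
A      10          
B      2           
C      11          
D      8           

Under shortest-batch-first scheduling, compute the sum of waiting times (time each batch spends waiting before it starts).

32

SPT (increasing processing time): B D A C.
B: waits 0, runs 0→2
D: waits 2, runs 2→10
A: waits 10, runs 10→20
C: waits 20, runs 20→31
Sum = 0+2+10+20 = 32.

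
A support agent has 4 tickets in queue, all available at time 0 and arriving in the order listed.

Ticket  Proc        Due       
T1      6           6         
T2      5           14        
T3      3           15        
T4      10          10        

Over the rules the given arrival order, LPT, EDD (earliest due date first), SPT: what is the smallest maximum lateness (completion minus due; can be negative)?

9

FIFO (arrival order): T1 T2 T3 T4.
T1: 0→6, due 6, lateness 0
T2: 6→11, due 14, lateness -3
T3: 11→14, due 15, lateness -1
T4: 14→24, due 10, lateness 14
Maximum = 14.
LPT (decreasing processing time): T4 T1 T2 T3.
T4: 0→10, due 10, lateness 0
T1: 10→16, due 6, lateness 10
T2: 16→21, due 14, lateness 7
T3: 21→24, due 15, lateness 9
Maximum = 10.
EDD (increasing due date): T1 T4 T2 T3.
T1: 0→6, due 6, lateness 0
T4: 6→16, due 10, lateness 6
T2: 16→21, due 14, lateness 7
T3: 21→24, due 15, lateness 9
Maximum = 9.
SPT (increasing processing time): T3 T2 T1 T4.
T3: 0→3, due 15, lateness -12
T2: 3→8, due 14, lateness -6
T1: 8→14, due 6, lateness 8
T4: 14→24, due 10, lateness 14
Maximum = 14.
FIFO 14, LPT 10, EDD 9, SPT 14 → minimum 9.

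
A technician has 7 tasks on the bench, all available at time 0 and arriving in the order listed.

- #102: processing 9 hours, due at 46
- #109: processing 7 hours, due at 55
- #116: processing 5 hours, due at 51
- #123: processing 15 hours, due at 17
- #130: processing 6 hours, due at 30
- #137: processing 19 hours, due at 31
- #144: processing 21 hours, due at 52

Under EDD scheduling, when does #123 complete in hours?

15

EDD (increasing due date): #123 #130 #137 #102 #116 #144 #109.
#123: 0→15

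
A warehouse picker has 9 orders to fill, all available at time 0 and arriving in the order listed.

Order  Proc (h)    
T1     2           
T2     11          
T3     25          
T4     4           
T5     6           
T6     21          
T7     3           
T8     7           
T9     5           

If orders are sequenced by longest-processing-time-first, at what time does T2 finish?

57

LPT (decreasing processing time): T3 T6 T2 T8 T5 T9 T4 T7 T1.
T3: 0→25
T6: 25→46
T2: 46→57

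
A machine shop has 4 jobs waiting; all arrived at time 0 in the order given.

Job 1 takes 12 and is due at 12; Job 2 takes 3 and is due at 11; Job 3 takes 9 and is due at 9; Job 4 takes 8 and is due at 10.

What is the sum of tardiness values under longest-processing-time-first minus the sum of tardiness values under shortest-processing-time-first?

LPT (decreasing processing time): Job 1 Job 3 Job 4 Job 2.
Job 1: 0→12, due 12, tardiness 0
Job 3: 12→21, due 9, tardiness 12
Job 4: 21→29, due 10, tardiness 19
Job 2: 29→32, due 11, tardiness 21
Sum = 0+12+19+21 = 52.
SPT (increasing processing time): Job 2 Job 4 Job 3 Job 1.
Job 2: 0→3, due 11, tardiness 0
Job 4: 3→11, due 10, tardiness 1
Job 3: 11→20, due 9, tardiness 11
Job 1: 20→32, due 12, tardiness 20
Sum = 0+1+11+20 = 32.
Difference = 52 − 32 = 20.

20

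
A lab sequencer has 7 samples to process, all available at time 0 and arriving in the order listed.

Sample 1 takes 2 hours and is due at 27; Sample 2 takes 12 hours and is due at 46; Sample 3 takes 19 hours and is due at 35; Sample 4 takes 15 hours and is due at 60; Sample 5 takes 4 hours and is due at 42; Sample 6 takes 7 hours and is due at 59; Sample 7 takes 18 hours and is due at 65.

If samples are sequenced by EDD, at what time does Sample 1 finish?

EDD (increasing due date): Sample 1 Sample 3 Sample 5 Sample 2 Sample 6 Sample 4 Sample 7.
Sample 1: 0→2

2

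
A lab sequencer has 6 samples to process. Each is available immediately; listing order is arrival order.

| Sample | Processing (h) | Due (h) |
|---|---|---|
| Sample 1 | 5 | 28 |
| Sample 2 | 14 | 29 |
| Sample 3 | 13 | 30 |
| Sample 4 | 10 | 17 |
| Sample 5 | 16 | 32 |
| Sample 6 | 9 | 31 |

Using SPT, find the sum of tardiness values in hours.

71

SPT (increasing processing time): Sample 1 Sample 6 Sample 4 Sample 3 Sample 2 Sample 5.
Sample 1: 0→5, due 28, tardiness 0
Sample 6: 5→14, due 31, tardiness 0
Sample 4: 14→24, due 17, tardiness 7
Sample 3: 24→37, due 30, tardiness 7
Sample 2: 37→51, due 29, tardiness 22
Sample 5: 51→67, due 32, tardiness 35
Sum = 0+0+7+7+22+35 = 71.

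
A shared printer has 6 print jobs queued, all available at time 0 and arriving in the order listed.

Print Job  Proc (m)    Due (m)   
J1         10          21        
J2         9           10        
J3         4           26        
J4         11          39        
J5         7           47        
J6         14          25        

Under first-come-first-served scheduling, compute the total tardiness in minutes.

FIFO (arrival order): J1 J2 J3 J4 J5 J6.
J1: 0→10, due 21, tardiness 0
J2: 10→19, due 10, tardiness 9
J3: 19→23, due 26, tardiness 0
J4: 23→34, due 39, tardiness 0
J5: 34→41, due 47, tardiness 0
J6: 41→55, due 25, tardiness 30
Sum = 0+9+0+0+0+30 = 39.

39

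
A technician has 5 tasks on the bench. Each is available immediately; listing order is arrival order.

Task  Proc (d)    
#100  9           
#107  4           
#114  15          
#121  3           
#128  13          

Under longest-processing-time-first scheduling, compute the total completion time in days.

165

LPT (decreasing processing time): #114 #128 #100 #107 #121.
#114: 0→15
#128: 15→28
#100: 28→37
#107: 37→41
#121: 41→44
Sum = 15+28+37+41+44 = 165.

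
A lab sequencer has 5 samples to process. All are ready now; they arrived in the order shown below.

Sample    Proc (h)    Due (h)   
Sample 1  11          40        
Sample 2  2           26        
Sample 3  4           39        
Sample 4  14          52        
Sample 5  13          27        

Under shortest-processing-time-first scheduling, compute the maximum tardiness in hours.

SPT (increasing processing time): Sample 2 Sample 3 Sample 1 Sample 5 Sample 4.
Sample 2: 0→2, due 26, tardiness 0
Sample 3: 2→6, due 39, tardiness 0
Sample 1: 6→17, due 40, tardiness 0
Sample 5: 17→30, due 27, tardiness 3
Sample 4: 30→44, due 52, tardiness 0
Maximum = 3.

3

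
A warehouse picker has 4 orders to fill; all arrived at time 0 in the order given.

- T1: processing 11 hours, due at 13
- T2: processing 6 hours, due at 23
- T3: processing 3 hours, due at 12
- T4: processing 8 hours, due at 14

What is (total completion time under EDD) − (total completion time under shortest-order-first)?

EDD (increasing due date): T3 T1 T4 T2.
T3: 0→3
T1: 3→14
T4: 14→22
T2: 22→28
Sum = 3+14+22+28 = 67.
SPT (increasing processing time): T3 T2 T4 T1.
T3: 0→3
T2: 3→9
T4: 9→17
T1: 17→28
Sum = 3+9+17+28 = 57.
Difference = 67 − 57 = 10.

10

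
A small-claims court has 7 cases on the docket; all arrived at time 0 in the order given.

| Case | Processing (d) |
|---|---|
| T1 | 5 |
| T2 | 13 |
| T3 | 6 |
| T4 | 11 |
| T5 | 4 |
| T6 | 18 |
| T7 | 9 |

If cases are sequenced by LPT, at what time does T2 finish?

LPT (decreasing processing time): T6 T2 T4 T7 T3 T1 T5.
T6: 0→18
T2: 18→31

31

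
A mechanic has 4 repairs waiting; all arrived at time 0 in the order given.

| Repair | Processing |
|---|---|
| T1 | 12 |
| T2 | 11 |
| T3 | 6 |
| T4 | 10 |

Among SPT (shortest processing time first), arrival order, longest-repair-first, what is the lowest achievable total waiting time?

SPT (increasing processing time): T3 T4 T2 T1.
T3: waits 0, runs 0→6
T4: waits 6, runs 6→16
T2: waits 16, runs 16→27
T1: waits 27, runs 27→39
Sum = 0+6+16+27 = 49.
FIFO (arrival order): T1 T2 T3 T4.
T1: waits 0, runs 0→12
T2: waits 12, runs 12→23
T3: waits 23, runs 23→29
T4: waits 29, runs 29→39
Sum = 0+12+23+29 = 64.
LPT (decreasing processing time): T1 T2 T4 T3.
T1: waits 0, runs 0→12
T2: waits 12, runs 12→23
T4: waits 23, runs 23→33
T3: waits 33, runs 33→39
Sum = 0+12+23+33 = 68.
SPT 49, FIFO 64, LPT 68 → minimum 49.

49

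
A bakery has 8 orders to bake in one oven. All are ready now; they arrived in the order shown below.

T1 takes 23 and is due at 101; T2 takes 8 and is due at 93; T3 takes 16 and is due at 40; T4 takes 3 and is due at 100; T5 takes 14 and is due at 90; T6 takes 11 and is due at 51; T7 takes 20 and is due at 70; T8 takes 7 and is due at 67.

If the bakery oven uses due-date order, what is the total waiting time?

EDD (increasing due date): T3 T6 T8 T7 T5 T2 T4 T1.
T3: waits 0, runs 0→16
T6: waits 16, runs 16→27
T8: waits 27, runs 27→34
T7: waits 34, runs 34→54
T5: waits 54, runs 54→68
T2: waits 68, runs 68→76
T4: waits 76, runs 76→79
T1: waits 79, runs 79→102
Sum = 0+16+27+34+54+68+76+79 = 354.

354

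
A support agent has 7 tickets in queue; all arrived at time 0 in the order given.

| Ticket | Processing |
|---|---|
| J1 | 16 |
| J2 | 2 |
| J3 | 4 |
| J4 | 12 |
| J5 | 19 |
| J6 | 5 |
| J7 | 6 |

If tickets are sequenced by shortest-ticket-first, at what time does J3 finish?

SPT (increasing processing time): J2 J3 J6 J7 J4 J1 J5.
J2: 0→2
J3: 2→6

6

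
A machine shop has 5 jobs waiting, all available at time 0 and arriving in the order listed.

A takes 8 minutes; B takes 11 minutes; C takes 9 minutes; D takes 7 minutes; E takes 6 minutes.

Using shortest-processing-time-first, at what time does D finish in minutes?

13

SPT (increasing processing time): E D A C B.
E: 0→6
D: 6→13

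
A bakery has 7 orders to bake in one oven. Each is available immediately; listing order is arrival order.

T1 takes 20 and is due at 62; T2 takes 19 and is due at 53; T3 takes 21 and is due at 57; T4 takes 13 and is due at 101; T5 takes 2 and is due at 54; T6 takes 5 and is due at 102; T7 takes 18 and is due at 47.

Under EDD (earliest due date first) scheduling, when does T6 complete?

EDD (increasing due date): T7 T2 T5 T3 T1 T4 T6.
T7: 0→18
T2: 18→37
T5: 37→39
T3: 39→60
T1: 60→80
T4: 80→93
T6: 93→98

98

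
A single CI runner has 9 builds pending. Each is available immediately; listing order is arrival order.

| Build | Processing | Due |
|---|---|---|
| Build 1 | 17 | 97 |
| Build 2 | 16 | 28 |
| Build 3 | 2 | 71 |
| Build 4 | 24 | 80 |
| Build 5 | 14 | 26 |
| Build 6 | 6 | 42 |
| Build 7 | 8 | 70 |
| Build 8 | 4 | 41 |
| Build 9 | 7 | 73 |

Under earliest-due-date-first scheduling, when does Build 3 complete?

EDD (increasing due date): Build 5 Build 2 Build 8 Build 6 Build 7 Build 3 Build 9 Build 4 Build 1.
Build 5: 0→14
Build 2: 14→30
Build 8: 30→34
Build 6: 34→40
Build 7: 40→48
Build 3: 48→50

50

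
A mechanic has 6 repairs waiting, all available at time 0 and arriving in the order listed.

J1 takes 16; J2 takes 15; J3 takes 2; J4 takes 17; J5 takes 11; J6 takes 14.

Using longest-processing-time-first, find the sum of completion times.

308

LPT (decreasing processing time): J4 J1 J2 J6 J5 J3.
J4: 0→17
J1: 17→33
J2: 33→48
J6: 48→62
J5: 62→73
J3: 73→75
Sum = 17+33+48+62+73+75 = 308.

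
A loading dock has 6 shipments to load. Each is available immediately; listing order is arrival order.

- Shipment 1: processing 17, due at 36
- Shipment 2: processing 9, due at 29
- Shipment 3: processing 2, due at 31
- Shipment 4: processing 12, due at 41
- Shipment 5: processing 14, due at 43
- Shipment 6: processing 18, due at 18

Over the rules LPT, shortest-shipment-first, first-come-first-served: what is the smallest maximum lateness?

41

LPT (decreasing processing time): Shipment 6 Shipment 1 Shipment 5 Shipment 4 Shipment 2 Shipment 3.
Shipment 6: 0→18, due 18, lateness 0
Shipment 1: 18→35, due 36, lateness -1
Shipment 5: 35→49, due 43, lateness 6
Shipment 4: 49→61, due 41, lateness 20
Shipment 2: 61→70, due 29, lateness 41
Shipment 3: 70→72, due 31, lateness 41
Maximum = 41.
SPT (increasing processing time): Shipment 3 Shipment 2 Shipment 4 Shipment 5 Shipment 1 Shipment 6.
Shipment 3: 0→2, due 31, lateness -29
Shipment 2: 2→11, due 29, lateness -18
Shipment 4: 11→23, due 41, lateness -18
Shipment 5: 23→37, due 43, lateness -6
Shipment 1: 37→54, due 36, lateness 18
Shipment 6: 54→72, due 18, lateness 54
Maximum = 54.
FIFO (arrival order): Shipment 1 Shipment 2 Shipment 3 Shipment 4 Shipment 5 Shipment 6.
Shipment 1: 0→17, due 36, lateness -19
Shipment 2: 17→26, due 29, lateness -3
Shipment 3: 26→28, due 31, lateness -3
Shipment 4: 28→40, due 41, lateness -1
Shipment 5: 40→54, due 43, lateness 11
Shipment 6: 54→72, due 18, lateness 54
Maximum = 54.
LPT 41, SPT 54, FIFO 54 → minimum 41.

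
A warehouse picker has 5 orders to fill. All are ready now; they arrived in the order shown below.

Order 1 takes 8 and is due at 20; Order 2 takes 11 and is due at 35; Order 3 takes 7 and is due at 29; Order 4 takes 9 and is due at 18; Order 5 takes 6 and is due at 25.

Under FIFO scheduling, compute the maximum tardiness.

FIFO (arrival order): Order 1 Order 2 Order 3 Order 4 Order 5.
Order 1: 0→8, due 20, tardiness 0
Order 2: 8→19, due 35, tardiness 0
Order 3: 19→26, due 29, tardiness 0
Order 4: 26→35, due 18, tardiness 17
Order 5: 35→41, due 25, tardiness 16
Maximum = 17.

17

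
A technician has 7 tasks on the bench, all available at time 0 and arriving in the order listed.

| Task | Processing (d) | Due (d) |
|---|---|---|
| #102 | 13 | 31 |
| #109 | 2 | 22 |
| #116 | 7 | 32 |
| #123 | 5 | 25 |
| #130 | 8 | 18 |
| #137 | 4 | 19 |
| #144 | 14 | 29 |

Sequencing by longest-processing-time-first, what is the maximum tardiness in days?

32

LPT (decreasing processing time): #144 #102 #130 #116 #123 #137 #109.
#144: 0→14, due 29, tardiness 0
#102: 14→27, due 31, tardiness 0
#130: 27→35, due 18, tardiness 17
#116: 35→42, due 32, tardiness 10
#123: 42→47, due 25, tardiness 22
#137: 47→51, due 19, tardiness 32
#109: 51→53, due 22, tardiness 31
Maximum = 32.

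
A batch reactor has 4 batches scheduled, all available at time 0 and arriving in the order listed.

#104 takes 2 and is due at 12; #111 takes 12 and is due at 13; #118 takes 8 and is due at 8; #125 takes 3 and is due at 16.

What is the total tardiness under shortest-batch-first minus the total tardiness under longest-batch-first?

-15

SPT (increasing processing time): #104 #125 #118 #111.
#104: 0→2, due 12, tardiness 0
#125: 2→5, due 16, tardiness 0
#118: 5→13, due 8, tardiness 5
#111: 13→25, due 13, tardiness 12
Sum = 0+0+5+12 = 17.
LPT (decreasing processing time): #111 #118 #125 #104.
#111: 0→12, due 13, tardiness 0
#118: 12→20, due 8, tardiness 12
#125: 20→23, due 16, tardiness 7
#104: 23→25, due 12, tardiness 13
Sum = 0+12+7+13 = 32.
Difference = 17 − 32 = -15.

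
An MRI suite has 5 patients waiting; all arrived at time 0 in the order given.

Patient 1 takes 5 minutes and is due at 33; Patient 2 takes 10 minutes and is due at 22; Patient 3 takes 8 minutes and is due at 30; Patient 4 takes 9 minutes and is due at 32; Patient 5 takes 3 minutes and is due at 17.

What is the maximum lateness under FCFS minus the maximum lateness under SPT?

5

FIFO (arrival order): Patient 1 Patient 2 Patient 3 Patient 4 Patient 5.
Patient 1: 0→5, due 33, lateness -28
Patient 2: 5→15, due 22, lateness -7
Patient 3: 15→23, due 30, lateness -7
Patient 4: 23→32, due 32, lateness 0
Patient 5: 32→35, due 17, lateness 18
Maximum = 18.
SPT (increasing processing time): Patient 5 Patient 1 Patient 3 Patient 4 Patient 2.
Patient 5: 0→3, due 17, lateness -14
Patient 1: 3→8, due 33, lateness -25
Patient 3: 8→16, due 30, lateness -14
Patient 4: 16→25, due 32, lateness -7
Patient 2: 25→35, due 22, lateness 13
Maximum = 13.
Difference = 18 − 13 = 5.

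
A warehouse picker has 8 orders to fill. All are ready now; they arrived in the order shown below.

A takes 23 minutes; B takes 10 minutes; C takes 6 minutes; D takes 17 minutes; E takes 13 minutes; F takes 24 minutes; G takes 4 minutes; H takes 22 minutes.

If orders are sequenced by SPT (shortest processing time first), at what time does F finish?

119

SPT (increasing processing time): G C B E D H A F.
G: 0→4
C: 4→10
B: 10→20
E: 20→33
D: 33→50
H: 50→72
A: 72→95
F: 95→119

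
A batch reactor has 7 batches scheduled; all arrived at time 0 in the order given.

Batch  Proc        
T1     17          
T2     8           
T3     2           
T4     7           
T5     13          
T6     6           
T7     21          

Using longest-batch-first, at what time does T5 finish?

51

LPT (decreasing processing time): T7 T1 T5 T2 T4 T6 T3.
T7: 0→21
T1: 21→38
T5: 38→51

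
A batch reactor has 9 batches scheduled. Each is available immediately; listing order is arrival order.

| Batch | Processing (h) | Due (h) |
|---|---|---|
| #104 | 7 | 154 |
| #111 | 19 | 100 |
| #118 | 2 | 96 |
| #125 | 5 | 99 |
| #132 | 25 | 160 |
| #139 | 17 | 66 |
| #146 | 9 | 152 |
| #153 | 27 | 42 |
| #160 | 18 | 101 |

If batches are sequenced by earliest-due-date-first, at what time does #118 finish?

46

EDD (increasing due date): #153 #139 #118 #125 #111 #160 #146 #104 #132.
#153: 0→27
#139: 27→44
#118: 44→46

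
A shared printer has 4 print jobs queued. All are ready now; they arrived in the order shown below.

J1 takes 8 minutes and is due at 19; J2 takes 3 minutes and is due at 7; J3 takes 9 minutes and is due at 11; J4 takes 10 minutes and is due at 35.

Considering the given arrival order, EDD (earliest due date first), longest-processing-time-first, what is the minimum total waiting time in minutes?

35

FIFO (arrival order): J1 J2 J3 J4.
J1: waits 0, runs 0→8
J2: waits 8, runs 8→11
J3: waits 11, runs 11→20
J4: waits 20, runs 20→30
Sum = 0+8+11+20 = 39.
EDD (increasing due date): J2 J3 J1 J4.
J2: waits 0, runs 0→3
J3: waits 3, runs 3→12
J1: waits 12, runs 12→20
J4: waits 20, runs 20→30
Sum = 0+3+12+20 = 35.
LPT (decreasing processing time): J4 J3 J1 J2.
J4: waits 0, runs 0→10
J3: waits 10, runs 10→19
J1: waits 19, runs 19→27
J2: waits 27, runs 27→30
Sum = 0+10+19+27 = 56.
FIFO 39, EDD 35, LPT 56 → minimum 35.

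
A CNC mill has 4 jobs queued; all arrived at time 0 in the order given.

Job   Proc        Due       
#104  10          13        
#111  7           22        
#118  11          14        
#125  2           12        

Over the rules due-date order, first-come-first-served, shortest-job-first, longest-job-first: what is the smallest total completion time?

60

EDD (increasing due date): #125 #104 #118 #111.
#125: 0→2
#104: 2→12
#118: 12→23
#111: 23→30
Sum = 2+12+23+30 = 67.
FIFO (arrival order): #104 #111 #118 #125.
#104: 0→10
#111: 10→17
#118: 17→28
#125: 28→30
Sum = 10+17+28+30 = 85.
SPT (increasing processing time): #125 #111 #104 #118.
#125: 0→2
#111: 2→9
#104: 9→19
#118: 19→30
Sum = 2+9+19+30 = 60.
LPT (decreasing processing time): #118 #104 #111 #125.
#118: 0→11
#104: 11→21
#111: 21→28
#125: 28→30
Sum = 11+21+28+30 = 90.
EDD 67, FIFO 85, SPT 60, LPT 90 → minimum 60.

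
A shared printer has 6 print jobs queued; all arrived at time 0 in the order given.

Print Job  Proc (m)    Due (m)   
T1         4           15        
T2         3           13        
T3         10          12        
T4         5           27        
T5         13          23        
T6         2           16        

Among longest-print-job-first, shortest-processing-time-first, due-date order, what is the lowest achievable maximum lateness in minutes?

LPT (decreasing processing time): T5 T3 T4 T1 T2 T6.
T5: 0→13, due 23, lateness -10
T3: 13→23, due 12, lateness 11
T4: 23→28, due 27, lateness 1
T1: 28→32, due 15, lateness 17
T2: 32→35, due 13, lateness 22
T6: 35→37, due 16, lateness 21
Maximum = 22.
SPT (increasing processing time): T6 T2 T1 T4 T3 T5.
T6: 0→2, due 16, lateness -14
T2: 2→5, due 13, lateness -8
T1: 5→9, due 15, lateness -6
T4: 9→14, due 27, lateness -13
T3: 14→24, due 12, lateness 12
T5: 24→37, due 23, lateness 14
Maximum = 14.
EDD (increasing due date): T3 T2 T1 T6 T5 T4.
T3: 0→10, due 12, lateness -2
T2: 10→13, due 13, lateness 0
T1: 13→17, due 15, lateness 2
T6: 17→19, due 16, lateness 3
T5: 19→32, due 23, lateness 9
T4: 32→37, due 27, lateness 10
Maximum = 10.
LPT 22, SPT 14, EDD 10 → minimum 10.

10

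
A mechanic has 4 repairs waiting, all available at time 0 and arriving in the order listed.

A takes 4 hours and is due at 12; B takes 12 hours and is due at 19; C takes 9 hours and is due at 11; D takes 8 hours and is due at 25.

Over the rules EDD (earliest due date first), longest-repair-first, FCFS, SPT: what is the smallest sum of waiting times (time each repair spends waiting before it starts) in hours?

EDD (increasing due date): C A B D.
C: waits 0, runs 0→9
A: waits 9, runs 9→13
B: waits 13, runs 13→25
D: waits 25, runs 25→33
Sum = 0+9+13+25 = 47.
LPT (decreasing processing time): B C D A.
B: waits 0, runs 0→12
C: waits 12, runs 12→21
D: waits 21, runs 21→29
A: waits 29, runs 29→33
Sum = 0+12+21+29 = 62.
FIFO (arrival order): A B C D.
A: waits 0, runs 0→4
B: waits 4, runs 4→16
C: waits 16, runs 16→25
D: waits 25, runs 25→33
Sum = 0+4+16+25 = 45.
SPT (increasing processing time): A D C B.
A: waits 0, runs 0→4
D: waits 4, runs 4→12
C: waits 12, runs 12→21
B: waits 21, runs 21→33
Sum = 0+4+12+21 = 37.
EDD 47, LPT 62, FIFO 45, SPT 37 → minimum 37.

37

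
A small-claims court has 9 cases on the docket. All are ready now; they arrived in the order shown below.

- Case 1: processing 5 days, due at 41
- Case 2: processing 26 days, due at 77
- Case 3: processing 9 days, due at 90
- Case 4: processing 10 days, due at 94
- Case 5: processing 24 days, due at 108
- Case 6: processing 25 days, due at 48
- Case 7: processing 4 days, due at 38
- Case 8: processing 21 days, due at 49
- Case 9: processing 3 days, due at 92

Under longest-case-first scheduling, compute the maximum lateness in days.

86

LPT (decreasing processing time): Case 2 Case 6 Case 5 Case 8 Case 4 Case 3 Case 1 Case 7 Case 9.
Case 2: 0→26, due 77, lateness -51
Case 6: 26→51, due 48, lateness 3
Case 5: 51→75, due 108, lateness -33
Case 8: 75→96, due 49, lateness 47
Case 4: 96→106, due 94, lateness 12
Case 3: 106→115, due 90, lateness 25
Case 1: 115→120, due 41, lateness 79
Case 7: 120→124, due 38, lateness 86
Case 9: 124→127, due 92, lateness 35
Maximum = 86.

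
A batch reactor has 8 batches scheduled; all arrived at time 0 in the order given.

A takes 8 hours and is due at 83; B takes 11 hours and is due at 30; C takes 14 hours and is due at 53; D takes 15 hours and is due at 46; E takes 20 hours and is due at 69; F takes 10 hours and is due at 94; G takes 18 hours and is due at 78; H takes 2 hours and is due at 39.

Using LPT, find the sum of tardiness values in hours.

LPT (decreasing processing time): E G D C B F A H.
E: 0→20, due 69, tardiness 0
G: 20→38, due 78, tardiness 0
D: 38→53, due 46, tardiness 7
C: 53→67, due 53, tardiness 14
B: 67→78, due 30, tardiness 48
F: 78→88, due 94, tardiness 0
A: 88→96, due 83, tardiness 13
H: 96→98, due 39, tardiness 59
Sum = 0+0+7+14+48+0+13+59 = 141.

141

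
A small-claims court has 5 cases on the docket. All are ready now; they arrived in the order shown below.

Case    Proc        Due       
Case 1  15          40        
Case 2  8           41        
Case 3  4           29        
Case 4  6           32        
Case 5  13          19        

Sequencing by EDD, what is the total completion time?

137

EDD (increasing due date): Case 5 Case 3 Case 4 Case 1 Case 2.
Case 5: 0→13
Case 3: 13→17
Case 4: 17→23
Case 1: 23→38
Case 2: 38→46
Sum = 13+17+23+38+46 = 137.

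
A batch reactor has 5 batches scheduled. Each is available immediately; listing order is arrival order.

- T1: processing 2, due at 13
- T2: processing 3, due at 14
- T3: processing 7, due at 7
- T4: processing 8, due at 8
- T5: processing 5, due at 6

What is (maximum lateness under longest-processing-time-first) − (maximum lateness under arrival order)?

-5

LPT (decreasing processing time): T4 T3 T5 T2 T1.
T4: 0→8, due 8, lateness 0
T3: 8→15, due 7, lateness 8
T5: 15→20, due 6, lateness 14
T2: 20→23, due 14, lateness 9
T1: 23→25, due 13, lateness 12
Maximum = 14.
FIFO (arrival order): T1 T2 T3 T4 T5.
T1: 0→2, due 13, lateness -11
T2: 2→5, due 14, lateness -9
T3: 5→12, due 7, lateness 5
T4: 12→20, due 8, lateness 12
T5: 20→25, due 6, lateness 19
Maximum = 19.
Difference = 14 − 19 = -5.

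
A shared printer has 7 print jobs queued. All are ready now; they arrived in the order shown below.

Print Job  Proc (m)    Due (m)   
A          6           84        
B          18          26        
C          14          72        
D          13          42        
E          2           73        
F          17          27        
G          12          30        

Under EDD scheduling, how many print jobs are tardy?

EDD (increasing due date): B F G D C E A.
B: 0→18, due 26, tardiness 0
F: 18→35, due 27, tardiness 8
G: 35→47, due 30, tardiness 17
D: 47→60, due 42, tardiness 18
C: 60→74, due 72, tardiness 2
E: 74→76, due 73, tardiness 3
A: 76→82, due 84, tardiness 0
Late print jobs: 5.

5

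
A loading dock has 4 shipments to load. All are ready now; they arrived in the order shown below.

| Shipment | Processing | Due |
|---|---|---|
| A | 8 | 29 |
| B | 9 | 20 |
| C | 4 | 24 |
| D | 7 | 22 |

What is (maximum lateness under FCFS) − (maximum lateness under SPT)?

-2

FIFO (arrival order): A B C D.
A: 0→8, due 29, lateness -21
B: 8→17, due 20, lateness -3
C: 17→21, due 24, lateness -3
D: 21→28, due 22, lateness 6
Maximum = 6.
SPT (increasing processing time): C D A B.
C: 0→4, due 24, lateness -20
D: 4→11, due 22, lateness -11
A: 11→19, due 29, lateness -10
B: 19→28, due 20, lateness 8
Maximum = 8.
Difference = 6 − 8 = -2.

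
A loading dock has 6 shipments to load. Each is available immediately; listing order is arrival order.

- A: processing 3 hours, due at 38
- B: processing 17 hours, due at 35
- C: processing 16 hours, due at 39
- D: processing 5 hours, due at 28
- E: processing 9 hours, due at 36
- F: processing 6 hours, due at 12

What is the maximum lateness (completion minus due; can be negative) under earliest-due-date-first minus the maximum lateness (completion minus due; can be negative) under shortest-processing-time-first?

EDD (increasing due date): F D B E A C.
F: 0→6, due 12, lateness -6
D: 6→11, due 28, lateness -17
B: 11→28, due 35, lateness -7
E: 28→37, due 36, lateness 1
A: 37→40, due 38, lateness 2
C: 40→56, due 39, lateness 17
Maximum = 17.
SPT (increasing processing time): A D F E C B.
A: 0→3, due 38, lateness -35
D: 3→8, due 28, lateness -20
F: 8→14, due 12, lateness 2
E: 14→23, due 36, lateness -13
C: 23→39, due 39, lateness 0
B: 39→56, due 35, lateness 21
Maximum = 21.
Difference = 17 − 21 = -4.

-4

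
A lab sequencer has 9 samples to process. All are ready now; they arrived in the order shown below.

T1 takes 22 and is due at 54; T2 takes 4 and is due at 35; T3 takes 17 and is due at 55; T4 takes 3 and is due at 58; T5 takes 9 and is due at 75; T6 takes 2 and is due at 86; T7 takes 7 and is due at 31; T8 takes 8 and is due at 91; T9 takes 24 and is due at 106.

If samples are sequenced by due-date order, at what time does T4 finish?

EDD (increasing due date): T7 T2 T1 T3 T4 T5 T6 T8 T9.
T7: 0→7
T2: 7→11
T1: 11→33
T3: 33→50
T4: 50→53

53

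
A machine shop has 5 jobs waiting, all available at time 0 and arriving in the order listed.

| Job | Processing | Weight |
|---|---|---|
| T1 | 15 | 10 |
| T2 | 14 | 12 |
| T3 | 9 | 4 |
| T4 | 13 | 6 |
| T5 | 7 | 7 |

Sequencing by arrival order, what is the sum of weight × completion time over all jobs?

FIFO (arrival order): T1 T2 T3 T4 T5.
T1: finishes 15, weight 10, w·C = 150
T2: finishes 29, weight 12, w·C = 348
T3: finishes 38, weight 4, w·C = 152
T4: finishes 51, weight 6, w·C = 306
T5: finishes 58, weight 7, w·C = 406
Sum = 150+348+152+306+406 = 1362.

1362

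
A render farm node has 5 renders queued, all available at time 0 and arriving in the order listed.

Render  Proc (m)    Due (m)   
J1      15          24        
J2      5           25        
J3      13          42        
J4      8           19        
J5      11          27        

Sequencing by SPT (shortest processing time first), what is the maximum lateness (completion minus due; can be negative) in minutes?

28

SPT (increasing processing time): J2 J4 J5 J3 J1.
J2: 0→5, due 25, lateness -20
J4: 5→13, due 19, lateness -6
J5: 13→24, due 27, lateness -3
J3: 24→37, due 42, lateness -5
J1: 37→52, due 24, lateness 28
Maximum = 28.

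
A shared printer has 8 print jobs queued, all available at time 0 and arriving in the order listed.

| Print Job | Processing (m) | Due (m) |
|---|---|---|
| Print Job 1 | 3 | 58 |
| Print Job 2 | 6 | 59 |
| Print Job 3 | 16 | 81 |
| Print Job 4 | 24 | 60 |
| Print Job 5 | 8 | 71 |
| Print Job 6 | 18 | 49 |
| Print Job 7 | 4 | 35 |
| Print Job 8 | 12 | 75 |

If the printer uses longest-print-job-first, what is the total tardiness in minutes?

LPT (decreasing processing time): Print Job 4 Print Job 6 Print Job 3 Print Job 8 Print Job 5 Print Job 2 Print Job 7 Print Job 1.
Print Job 4: 0→24, due 60, tardiness 0
Print Job 6: 24→42, due 49, tardiness 0
Print Job 3: 42→58, due 81, tardiness 0
Print Job 8: 58→70, due 75, tardiness 0
Print Job 5: 70→78, due 71, tardiness 7
Print Job 2: 78→84, due 59, tardiness 25
Print Job 7: 84→88, due 35, tardiness 53
Print Job 1: 88→91, due 58, tardiness 33
Sum = 0+0+0+0+7+25+53+33 = 118.

118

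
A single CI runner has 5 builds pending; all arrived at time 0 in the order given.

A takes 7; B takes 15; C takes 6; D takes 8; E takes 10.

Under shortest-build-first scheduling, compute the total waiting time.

SPT (increasing processing time): C A D E B.
C: waits 0, runs 0→6
A: waits 6, runs 6→13
D: waits 13, runs 13→21
E: waits 21, runs 21→31
B: waits 31, runs 31→46
Sum = 0+6+13+21+31 = 71.

71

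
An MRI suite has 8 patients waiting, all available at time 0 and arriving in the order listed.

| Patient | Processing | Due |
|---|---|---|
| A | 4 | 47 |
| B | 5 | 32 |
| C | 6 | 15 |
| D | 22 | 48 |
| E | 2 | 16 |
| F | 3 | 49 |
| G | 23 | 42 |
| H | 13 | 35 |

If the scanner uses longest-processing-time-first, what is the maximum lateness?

LPT (decreasing processing time): G D H C B A F E.
G: 0→23, due 42, lateness -19
D: 23→45, due 48, lateness -3
H: 45→58, due 35, lateness 23
C: 58→64, due 15, lateness 49
B: 64→69, due 32, lateness 37
A: 69→73, due 47, lateness 26
F: 73→76, due 49, lateness 27
E: 76→78, due 16, lateness 62
Maximum = 62.

62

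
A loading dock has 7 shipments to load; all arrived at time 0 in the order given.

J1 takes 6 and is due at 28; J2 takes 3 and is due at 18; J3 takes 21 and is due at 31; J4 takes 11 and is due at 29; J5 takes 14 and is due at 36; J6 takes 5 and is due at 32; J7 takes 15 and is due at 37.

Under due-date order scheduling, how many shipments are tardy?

EDD (increasing due date): J2 J1 J4 J3 J6 J5 J7.
J2: 0→3, due 18, tardiness 0
J1: 3→9, due 28, tardiness 0
J4: 9→20, due 29, tardiness 0
J3: 20→41, due 31, tardiness 10
J6: 41→46, due 32, tardiness 14
J5: 46→60, due 36, tardiness 24
J7: 60→75, due 37, tardiness 38
Late shipments: 4.

4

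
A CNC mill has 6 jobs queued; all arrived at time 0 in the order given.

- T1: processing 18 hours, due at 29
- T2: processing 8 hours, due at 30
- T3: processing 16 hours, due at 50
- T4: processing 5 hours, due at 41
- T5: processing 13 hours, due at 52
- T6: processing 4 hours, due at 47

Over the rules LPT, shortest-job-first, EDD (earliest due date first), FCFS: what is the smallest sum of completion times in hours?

170

LPT (decreasing processing time): T1 T3 T5 T2 T4 T6.
T1: 0→18
T3: 18→34
T5: 34→47
T2: 47→55
T4: 55→60
T6: 60→64
Sum = 18+34+47+55+60+64 = 278.
SPT (increasing processing time): T6 T4 T2 T5 T3 T1.
T6: 0→4
T4: 4→9
T2: 9→17
T5: 17→30
T3: 30→46
T1: 46→64
Sum = 4+9+17+30+46+64 = 170.
EDD (increasing due date): T1 T2 T4 T6 T3 T5.
T1: 0→18
T2: 18→26
T4: 26→31
T6: 31→35
T3: 35→51
T5: 51→64
Sum = 18+26+31+35+51+64 = 225.
FIFO (arrival order): T1 T2 T3 T4 T5 T6.
T1: 0→18
T2: 18→26
T3: 26→42
T4: 42→47
T5: 47→60
T6: 60→64
Sum = 18+26+42+47+60+64 = 257.
LPT 278, SPT 170, EDD 225, FIFO 257 → minimum 170.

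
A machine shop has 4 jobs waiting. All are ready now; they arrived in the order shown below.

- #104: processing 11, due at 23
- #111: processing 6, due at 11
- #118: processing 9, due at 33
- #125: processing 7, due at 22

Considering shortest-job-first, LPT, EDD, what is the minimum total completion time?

SPT (increasing processing time): #111 #125 #118 #104.
#111: 0→6
#125: 6→13
#118: 13→22
#104: 22→33
Sum = 6+13+22+33 = 74.
LPT (decreasing processing time): #104 #118 #125 #111.
#104: 0→11
#118: 11→20
#125: 20→27
#111: 27→33
Sum = 11+20+27+33 = 91.
EDD (increasing due date): #111 #125 #104 #118.
#111: 0→6
#125: 6→13
#104: 13→24
#118: 24→33
Sum = 6+13+24+33 = 76.
SPT 74, LPT 91, EDD 76 → minimum 74.

74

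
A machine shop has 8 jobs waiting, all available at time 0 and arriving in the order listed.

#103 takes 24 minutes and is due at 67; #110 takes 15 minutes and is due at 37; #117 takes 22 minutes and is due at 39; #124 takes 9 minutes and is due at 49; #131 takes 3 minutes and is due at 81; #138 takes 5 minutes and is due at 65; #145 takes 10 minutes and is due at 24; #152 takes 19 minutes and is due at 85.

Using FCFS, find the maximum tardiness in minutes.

FIFO (arrival order): #103 #110 #117 #124 #131 #138 #145 #152.
#103: 0→24, due 67, tardiness 0
#110: 24→39, due 37, tardiness 2
#117: 39→61, due 39, tardiness 22
#124: 61→70, due 49, tardiness 21
#131: 70→73, due 81, tardiness 0
#138: 73→78, due 65, tardiness 13
#145: 78→88, due 24, tardiness 64
#152: 88→107, due 85, tardiness 22
Maximum = 64.

64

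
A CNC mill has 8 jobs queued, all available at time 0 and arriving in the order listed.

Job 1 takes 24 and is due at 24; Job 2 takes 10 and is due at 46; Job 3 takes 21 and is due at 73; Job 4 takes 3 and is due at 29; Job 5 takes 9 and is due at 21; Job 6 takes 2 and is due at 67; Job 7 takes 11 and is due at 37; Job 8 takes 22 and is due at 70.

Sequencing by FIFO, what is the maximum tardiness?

FIFO (arrival order): Job 1 Job 2 Job 3 Job 4 Job 5 Job 6 Job 7 Job 8.
Job 1: 0→24, due 24, tardiness 0
Job 2: 24→34, due 46, tardiness 0
Job 3: 34→55, due 73, tardiness 0
Job 4: 55→58, due 29, tardiness 29
Job 5: 58→67, due 21, tardiness 46
Job 6: 67→69, due 67, tardiness 2
Job 7: 69→80, due 37, tardiness 43
Job 8: 80→102, due 70, tardiness 32
Maximum = 46.

46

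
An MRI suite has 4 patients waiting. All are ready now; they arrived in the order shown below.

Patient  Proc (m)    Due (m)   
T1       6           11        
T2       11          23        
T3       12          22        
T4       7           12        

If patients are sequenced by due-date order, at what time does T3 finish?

25

EDD (increasing due date): T1 T4 T3 T2.
T1: 0→6
T4: 6→13
T3: 13→25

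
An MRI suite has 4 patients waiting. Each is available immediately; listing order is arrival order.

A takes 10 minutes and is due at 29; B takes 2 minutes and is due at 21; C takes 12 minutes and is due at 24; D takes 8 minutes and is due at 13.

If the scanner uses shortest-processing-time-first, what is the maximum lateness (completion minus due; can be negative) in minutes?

8

SPT (increasing processing time): B D A C.
B: 0→2, due 21, lateness -19
D: 2→10, due 13, lateness -3
A: 10→20, due 29, lateness -9
C: 20→32, due 24, lateness 8
Maximum = 8.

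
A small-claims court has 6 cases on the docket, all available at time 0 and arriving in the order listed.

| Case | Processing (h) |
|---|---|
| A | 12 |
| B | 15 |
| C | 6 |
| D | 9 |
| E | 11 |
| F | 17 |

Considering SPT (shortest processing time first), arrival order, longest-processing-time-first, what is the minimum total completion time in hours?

SPT (increasing processing time): C D E A B F.
C: 0→6
D: 6→15
E: 15→26
A: 26→38
B: 38→53
F: 53→70
Sum = 6+15+26+38+53+70 = 208.
FIFO (arrival order): A B C D E F.
A: 0→12
B: 12→27
C: 27→33
D: 33→42
E: 42→53
F: 53→70
Sum = 12+27+33+42+53+70 = 237.
LPT (decreasing processing time): F B A E D C.
F: 0→17
B: 17→32
A: 32→44
E: 44→55
D: 55→64
C: 64→70
Sum = 17+32+44+55+64+70 = 282.
SPT 208, FIFO 237, LPT 282 → minimum 208.

208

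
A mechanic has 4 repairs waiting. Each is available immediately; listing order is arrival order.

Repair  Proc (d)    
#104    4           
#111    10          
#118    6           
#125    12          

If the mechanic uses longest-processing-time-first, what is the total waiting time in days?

62

LPT (decreasing processing time): #125 #111 #118 #104.
#125: waits 0, runs 0→12
#111: waits 12, runs 12→22
#118: waits 22, runs 22→28
#104: waits 28, runs 28→32
Sum = 0+12+22+28 = 62.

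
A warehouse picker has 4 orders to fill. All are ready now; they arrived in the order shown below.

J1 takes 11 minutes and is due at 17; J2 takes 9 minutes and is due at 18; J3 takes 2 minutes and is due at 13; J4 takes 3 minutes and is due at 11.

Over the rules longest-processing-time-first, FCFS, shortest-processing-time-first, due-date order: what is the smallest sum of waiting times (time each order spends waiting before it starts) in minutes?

LPT (decreasing processing time): J1 J2 J4 J3.
J1: waits 0, runs 0→11
J2: waits 11, runs 11→20
J4: waits 20, runs 20→23
J3: waits 23, runs 23→25
Sum = 0+11+20+23 = 54.
FIFO (arrival order): J1 J2 J3 J4.
J1: waits 0, runs 0→11
J2: waits 11, runs 11→20
J3: waits 20, runs 20→22
J4: waits 22, runs 22→25
Sum = 0+11+20+22 = 53.
SPT (increasing processing time): J3 J4 J2 J1.
J3: waits 0, runs 0→2
J4: waits 2, runs 2→5
J2: waits 5, runs 5→14
J1: waits 14, runs 14→25
Sum = 0+2+5+14 = 21.
EDD (increasing due date): J4 J3 J1 J2.
J4: waits 0, runs 0→3
J3: waits 3, runs 3→5
J1: waits 5, runs 5→16
J2: waits 16, runs 16→25
Sum = 0+3+5+16 = 24.
LPT 54, FIFO 53, SPT 21, EDD 24 → minimum 21.

21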